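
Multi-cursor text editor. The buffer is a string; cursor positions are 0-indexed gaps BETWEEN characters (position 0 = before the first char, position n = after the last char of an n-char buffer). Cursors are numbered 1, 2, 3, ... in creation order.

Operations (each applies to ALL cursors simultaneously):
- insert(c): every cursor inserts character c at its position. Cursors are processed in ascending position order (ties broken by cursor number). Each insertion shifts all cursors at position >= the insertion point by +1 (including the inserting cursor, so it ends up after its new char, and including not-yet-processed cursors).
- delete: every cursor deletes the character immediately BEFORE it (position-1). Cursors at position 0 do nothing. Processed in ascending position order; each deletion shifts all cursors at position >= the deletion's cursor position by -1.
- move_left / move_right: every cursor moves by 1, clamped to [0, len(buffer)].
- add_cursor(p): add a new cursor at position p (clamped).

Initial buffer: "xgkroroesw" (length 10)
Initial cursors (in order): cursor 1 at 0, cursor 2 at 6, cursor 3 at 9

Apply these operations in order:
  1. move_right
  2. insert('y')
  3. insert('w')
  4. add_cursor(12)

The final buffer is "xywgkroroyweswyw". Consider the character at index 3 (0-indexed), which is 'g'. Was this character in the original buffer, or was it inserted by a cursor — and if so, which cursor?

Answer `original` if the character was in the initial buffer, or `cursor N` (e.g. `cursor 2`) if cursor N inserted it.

After op 1 (move_right): buffer="xgkroroesw" (len 10), cursors c1@1 c2@7 c3@10, authorship ..........
After op 2 (insert('y')): buffer="xygkroroyeswy" (len 13), cursors c1@2 c2@9 c3@13, authorship .1......2...3
After op 3 (insert('w')): buffer="xywgkroroyweswyw" (len 16), cursors c1@3 c2@11 c3@16, authorship .11......22...33
After op 4 (add_cursor(12)): buffer="xywgkroroyweswyw" (len 16), cursors c1@3 c2@11 c4@12 c3@16, authorship .11......22...33
Authorship (.=original, N=cursor N): . 1 1 . . . . . . 2 2 . . . 3 3
Index 3: author = original

Answer: original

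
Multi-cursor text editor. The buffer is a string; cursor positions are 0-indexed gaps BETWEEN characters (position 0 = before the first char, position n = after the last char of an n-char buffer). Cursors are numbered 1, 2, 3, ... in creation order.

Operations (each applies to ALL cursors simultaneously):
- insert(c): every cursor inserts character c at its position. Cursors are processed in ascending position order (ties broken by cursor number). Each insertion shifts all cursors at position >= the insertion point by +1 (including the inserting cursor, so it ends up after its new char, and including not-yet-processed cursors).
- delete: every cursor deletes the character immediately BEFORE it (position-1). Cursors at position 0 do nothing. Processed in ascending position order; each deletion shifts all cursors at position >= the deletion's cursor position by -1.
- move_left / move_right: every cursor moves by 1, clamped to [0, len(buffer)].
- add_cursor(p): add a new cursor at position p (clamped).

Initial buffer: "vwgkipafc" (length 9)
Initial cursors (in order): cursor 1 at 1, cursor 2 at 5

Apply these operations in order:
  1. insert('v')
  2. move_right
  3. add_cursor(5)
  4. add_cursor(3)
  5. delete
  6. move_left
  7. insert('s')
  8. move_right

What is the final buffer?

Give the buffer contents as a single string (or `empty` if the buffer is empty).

Answer: ssvsgisvafc

Derivation:
After op 1 (insert('v')): buffer="vvwgkivpafc" (len 11), cursors c1@2 c2@7, authorship .1....2....
After op 2 (move_right): buffer="vvwgkivpafc" (len 11), cursors c1@3 c2@8, authorship .1....2....
After op 3 (add_cursor(5)): buffer="vvwgkivpafc" (len 11), cursors c1@3 c3@5 c2@8, authorship .1....2....
After op 4 (add_cursor(3)): buffer="vvwgkivpafc" (len 11), cursors c1@3 c4@3 c3@5 c2@8, authorship .1....2....
After op 5 (delete): buffer="vgivafc" (len 7), cursors c1@1 c4@1 c3@2 c2@4, authorship ...2...
After op 6 (move_left): buffer="vgivafc" (len 7), cursors c1@0 c4@0 c3@1 c2@3, authorship ...2...
After op 7 (insert('s')): buffer="ssvsgisvafc" (len 11), cursors c1@2 c4@2 c3@4 c2@7, authorship 14.3..22...
After op 8 (move_right): buffer="ssvsgisvafc" (len 11), cursors c1@3 c4@3 c3@5 c2@8, authorship 14.3..22...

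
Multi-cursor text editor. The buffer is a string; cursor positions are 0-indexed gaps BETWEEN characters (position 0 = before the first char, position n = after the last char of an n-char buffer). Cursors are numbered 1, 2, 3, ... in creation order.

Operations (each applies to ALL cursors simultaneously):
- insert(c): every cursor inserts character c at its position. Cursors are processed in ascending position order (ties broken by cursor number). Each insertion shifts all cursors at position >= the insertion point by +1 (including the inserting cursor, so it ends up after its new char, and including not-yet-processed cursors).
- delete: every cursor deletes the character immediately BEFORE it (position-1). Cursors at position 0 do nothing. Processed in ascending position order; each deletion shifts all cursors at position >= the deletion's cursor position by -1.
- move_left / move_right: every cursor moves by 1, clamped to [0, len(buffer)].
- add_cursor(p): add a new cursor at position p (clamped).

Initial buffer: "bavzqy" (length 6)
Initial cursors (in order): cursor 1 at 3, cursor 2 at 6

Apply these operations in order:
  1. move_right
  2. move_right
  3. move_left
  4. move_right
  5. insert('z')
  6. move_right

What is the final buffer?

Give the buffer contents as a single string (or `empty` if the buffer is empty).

After op 1 (move_right): buffer="bavzqy" (len 6), cursors c1@4 c2@6, authorship ......
After op 2 (move_right): buffer="bavzqy" (len 6), cursors c1@5 c2@6, authorship ......
After op 3 (move_left): buffer="bavzqy" (len 6), cursors c1@4 c2@5, authorship ......
After op 4 (move_right): buffer="bavzqy" (len 6), cursors c1@5 c2@6, authorship ......
After op 5 (insert('z')): buffer="bavzqzyz" (len 8), cursors c1@6 c2@8, authorship .....1.2
After op 6 (move_right): buffer="bavzqzyz" (len 8), cursors c1@7 c2@8, authorship .....1.2

Answer: bavzqzyz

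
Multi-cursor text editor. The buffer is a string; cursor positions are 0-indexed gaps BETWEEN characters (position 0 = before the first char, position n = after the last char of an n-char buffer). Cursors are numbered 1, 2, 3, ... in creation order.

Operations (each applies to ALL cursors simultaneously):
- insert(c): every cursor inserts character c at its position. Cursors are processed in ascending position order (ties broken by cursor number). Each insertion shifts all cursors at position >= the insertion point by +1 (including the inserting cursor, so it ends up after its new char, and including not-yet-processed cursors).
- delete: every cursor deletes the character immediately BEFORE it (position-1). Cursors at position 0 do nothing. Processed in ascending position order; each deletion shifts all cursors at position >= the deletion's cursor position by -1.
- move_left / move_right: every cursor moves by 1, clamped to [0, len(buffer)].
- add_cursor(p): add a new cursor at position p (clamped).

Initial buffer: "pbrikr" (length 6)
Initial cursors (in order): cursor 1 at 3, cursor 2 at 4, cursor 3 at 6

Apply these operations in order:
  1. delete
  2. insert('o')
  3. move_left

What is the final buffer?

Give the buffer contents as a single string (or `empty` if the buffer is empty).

After op 1 (delete): buffer="pbk" (len 3), cursors c1@2 c2@2 c3@3, authorship ...
After op 2 (insert('o')): buffer="pbooko" (len 6), cursors c1@4 c2@4 c3@6, authorship ..12.3
After op 3 (move_left): buffer="pbooko" (len 6), cursors c1@3 c2@3 c3@5, authorship ..12.3

Answer: pbooko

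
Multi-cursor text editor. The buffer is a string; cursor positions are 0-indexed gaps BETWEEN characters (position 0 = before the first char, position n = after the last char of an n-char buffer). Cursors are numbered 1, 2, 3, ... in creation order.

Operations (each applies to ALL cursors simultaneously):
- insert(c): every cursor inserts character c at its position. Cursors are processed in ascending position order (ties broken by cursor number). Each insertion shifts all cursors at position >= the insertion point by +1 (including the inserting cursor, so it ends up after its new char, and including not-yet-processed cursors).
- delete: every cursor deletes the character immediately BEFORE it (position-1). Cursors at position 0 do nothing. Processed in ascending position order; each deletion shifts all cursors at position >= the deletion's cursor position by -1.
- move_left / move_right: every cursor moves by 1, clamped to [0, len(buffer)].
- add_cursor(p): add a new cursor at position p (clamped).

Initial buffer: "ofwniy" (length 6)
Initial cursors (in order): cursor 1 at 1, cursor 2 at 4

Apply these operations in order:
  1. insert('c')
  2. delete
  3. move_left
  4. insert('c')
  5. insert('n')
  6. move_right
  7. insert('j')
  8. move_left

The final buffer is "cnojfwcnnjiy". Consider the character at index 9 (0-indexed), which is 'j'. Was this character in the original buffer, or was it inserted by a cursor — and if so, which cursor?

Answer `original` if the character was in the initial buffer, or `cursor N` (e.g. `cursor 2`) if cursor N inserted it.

Answer: cursor 2

Derivation:
After op 1 (insert('c')): buffer="ocfwnciy" (len 8), cursors c1@2 c2@6, authorship .1...2..
After op 2 (delete): buffer="ofwniy" (len 6), cursors c1@1 c2@4, authorship ......
After op 3 (move_left): buffer="ofwniy" (len 6), cursors c1@0 c2@3, authorship ......
After op 4 (insert('c')): buffer="cofwcniy" (len 8), cursors c1@1 c2@5, authorship 1...2...
After op 5 (insert('n')): buffer="cnofwcnniy" (len 10), cursors c1@2 c2@7, authorship 11...22...
After op 6 (move_right): buffer="cnofwcnniy" (len 10), cursors c1@3 c2@8, authorship 11...22...
After op 7 (insert('j')): buffer="cnojfwcnnjiy" (len 12), cursors c1@4 c2@10, authorship 11.1..22.2..
After op 8 (move_left): buffer="cnojfwcnnjiy" (len 12), cursors c1@3 c2@9, authorship 11.1..22.2..
Authorship (.=original, N=cursor N): 1 1 . 1 . . 2 2 . 2 . .
Index 9: author = 2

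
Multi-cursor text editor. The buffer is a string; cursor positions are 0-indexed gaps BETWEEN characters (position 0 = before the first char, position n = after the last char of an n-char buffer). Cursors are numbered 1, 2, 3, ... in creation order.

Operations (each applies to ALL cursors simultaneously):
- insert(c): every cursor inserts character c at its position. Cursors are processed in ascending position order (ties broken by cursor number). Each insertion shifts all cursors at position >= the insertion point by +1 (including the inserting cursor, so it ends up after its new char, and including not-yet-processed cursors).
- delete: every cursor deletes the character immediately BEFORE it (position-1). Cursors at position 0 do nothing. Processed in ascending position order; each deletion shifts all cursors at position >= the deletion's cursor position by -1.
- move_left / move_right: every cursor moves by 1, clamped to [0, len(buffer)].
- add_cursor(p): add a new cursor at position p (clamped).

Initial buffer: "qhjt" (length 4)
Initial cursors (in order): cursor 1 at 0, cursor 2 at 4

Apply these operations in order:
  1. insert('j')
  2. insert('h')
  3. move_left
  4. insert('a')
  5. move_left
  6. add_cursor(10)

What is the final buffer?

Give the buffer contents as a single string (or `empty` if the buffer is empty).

Answer: jahqhjtjah

Derivation:
After op 1 (insert('j')): buffer="jqhjtj" (len 6), cursors c1@1 c2@6, authorship 1....2
After op 2 (insert('h')): buffer="jhqhjtjh" (len 8), cursors c1@2 c2@8, authorship 11....22
After op 3 (move_left): buffer="jhqhjtjh" (len 8), cursors c1@1 c2@7, authorship 11....22
After op 4 (insert('a')): buffer="jahqhjtjah" (len 10), cursors c1@2 c2@9, authorship 111....222
After op 5 (move_left): buffer="jahqhjtjah" (len 10), cursors c1@1 c2@8, authorship 111....222
After op 6 (add_cursor(10)): buffer="jahqhjtjah" (len 10), cursors c1@1 c2@8 c3@10, authorship 111....222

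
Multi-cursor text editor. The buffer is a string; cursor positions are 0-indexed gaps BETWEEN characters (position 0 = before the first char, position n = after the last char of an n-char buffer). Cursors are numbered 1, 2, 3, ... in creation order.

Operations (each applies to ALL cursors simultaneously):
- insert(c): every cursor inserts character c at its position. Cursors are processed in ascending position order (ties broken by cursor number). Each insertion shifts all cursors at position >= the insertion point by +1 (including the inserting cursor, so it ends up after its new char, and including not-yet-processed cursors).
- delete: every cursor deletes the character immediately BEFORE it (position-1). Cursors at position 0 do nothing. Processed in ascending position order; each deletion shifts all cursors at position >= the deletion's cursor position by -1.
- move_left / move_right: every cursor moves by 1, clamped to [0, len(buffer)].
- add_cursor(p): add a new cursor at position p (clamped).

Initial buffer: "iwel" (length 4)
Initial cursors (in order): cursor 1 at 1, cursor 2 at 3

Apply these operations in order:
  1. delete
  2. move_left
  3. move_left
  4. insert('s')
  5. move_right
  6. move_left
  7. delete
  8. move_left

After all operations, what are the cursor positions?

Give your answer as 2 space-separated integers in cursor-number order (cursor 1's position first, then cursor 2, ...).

Answer: 0 0

Derivation:
After op 1 (delete): buffer="wl" (len 2), cursors c1@0 c2@1, authorship ..
After op 2 (move_left): buffer="wl" (len 2), cursors c1@0 c2@0, authorship ..
After op 3 (move_left): buffer="wl" (len 2), cursors c1@0 c2@0, authorship ..
After op 4 (insert('s')): buffer="sswl" (len 4), cursors c1@2 c2@2, authorship 12..
After op 5 (move_right): buffer="sswl" (len 4), cursors c1@3 c2@3, authorship 12..
After op 6 (move_left): buffer="sswl" (len 4), cursors c1@2 c2@2, authorship 12..
After op 7 (delete): buffer="wl" (len 2), cursors c1@0 c2@0, authorship ..
After op 8 (move_left): buffer="wl" (len 2), cursors c1@0 c2@0, authorship ..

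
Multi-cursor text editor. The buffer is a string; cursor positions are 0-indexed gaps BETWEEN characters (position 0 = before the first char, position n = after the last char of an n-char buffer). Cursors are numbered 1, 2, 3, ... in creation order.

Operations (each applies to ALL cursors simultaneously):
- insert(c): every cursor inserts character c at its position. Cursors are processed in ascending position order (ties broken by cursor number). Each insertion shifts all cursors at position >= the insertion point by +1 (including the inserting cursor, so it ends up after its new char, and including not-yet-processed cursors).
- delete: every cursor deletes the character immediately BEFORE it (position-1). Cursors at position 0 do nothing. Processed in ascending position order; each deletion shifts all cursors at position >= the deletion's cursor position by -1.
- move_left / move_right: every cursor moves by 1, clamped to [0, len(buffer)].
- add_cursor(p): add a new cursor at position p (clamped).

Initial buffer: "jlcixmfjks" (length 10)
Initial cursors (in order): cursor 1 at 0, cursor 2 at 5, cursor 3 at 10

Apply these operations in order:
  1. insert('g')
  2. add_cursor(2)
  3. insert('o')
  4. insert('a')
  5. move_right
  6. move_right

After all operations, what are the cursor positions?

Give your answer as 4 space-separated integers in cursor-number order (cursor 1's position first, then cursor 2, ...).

After op 1 (insert('g')): buffer="gjlcixgmfjksg" (len 13), cursors c1@1 c2@7 c3@13, authorship 1.....2.....3
After op 2 (add_cursor(2)): buffer="gjlcixgmfjksg" (len 13), cursors c1@1 c4@2 c2@7 c3@13, authorship 1.....2.....3
After op 3 (insert('o')): buffer="gojolcixgomfjksgo" (len 17), cursors c1@2 c4@4 c2@10 c3@17, authorship 11.4....22.....33
After op 4 (insert('a')): buffer="goajoalcixgoamfjksgoa" (len 21), cursors c1@3 c4@6 c2@13 c3@21, authorship 111.44....222.....333
After op 5 (move_right): buffer="goajoalcixgoamfjksgoa" (len 21), cursors c1@4 c4@7 c2@14 c3@21, authorship 111.44....222.....333
After op 6 (move_right): buffer="goajoalcixgoamfjksgoa" (len 21), cursors c1@5 c4@8 c2@15 c3@21, authorship 111.44....222.....333

Answer: 5 15 21 8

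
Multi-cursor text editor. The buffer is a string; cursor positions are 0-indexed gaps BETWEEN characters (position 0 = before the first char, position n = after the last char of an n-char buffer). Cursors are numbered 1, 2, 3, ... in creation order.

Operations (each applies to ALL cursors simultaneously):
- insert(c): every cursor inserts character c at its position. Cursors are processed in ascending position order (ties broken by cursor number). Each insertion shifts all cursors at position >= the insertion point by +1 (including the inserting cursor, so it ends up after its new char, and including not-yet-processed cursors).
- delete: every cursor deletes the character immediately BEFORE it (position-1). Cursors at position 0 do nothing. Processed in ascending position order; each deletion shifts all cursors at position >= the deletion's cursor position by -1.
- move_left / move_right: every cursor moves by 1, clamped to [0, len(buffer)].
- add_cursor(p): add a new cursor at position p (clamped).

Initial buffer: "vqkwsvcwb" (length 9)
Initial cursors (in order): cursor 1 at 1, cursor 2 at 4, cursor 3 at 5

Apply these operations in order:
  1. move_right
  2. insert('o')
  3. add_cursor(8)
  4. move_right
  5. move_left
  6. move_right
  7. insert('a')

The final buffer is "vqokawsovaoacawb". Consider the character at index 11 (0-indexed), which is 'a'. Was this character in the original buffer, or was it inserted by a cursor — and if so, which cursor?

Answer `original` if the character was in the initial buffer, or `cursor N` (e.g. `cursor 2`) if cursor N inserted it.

Answer: cursor 4

Derivation:
After op 1 (move_right): buffer="vqkwsvcwb" (len 9), cursors c1@2 c2@5 c3@6, authorship .........
After op 2 (insert('o')): buffer="vqokwsovocwb" (len 12), cursors c1@3 c2@7 c3@9, authorship ..1...2.3...
After op 3 (add_cursor(8)): buffer="vqokwsovocwb" (len 12), cursors c1@3 c2@7 c4@8 c3@9, authorship ..1...2.3...
After op 4 (move_right): buffer="vqokwsovocwb" (len 12), cursors c1@4 c2@8 c4@9 c3@10, authorship ..1...2.3...
After op 5 (move_left): buffer="vqokwsovocwb" (len 12), cursors c1@3 c2@7 c4@8 c3@9, authorship ..1...2.3...
After op 6 (move_right): buffer="vqokwsovocwb" (len 12), cursors c1@4 c2@8 c4@9 c3@10, authorship ..1...2.3...
After op 7 (insert('a')): buffer="vqokawsovaoacawb" (len 16), cursors c1@5 c2@10 c4@12 c3@14, authorship ..1.1..2.234.3..
Authorship (.=original, N=cursor N): . . 1 . 1 . . 2 . 2 3 4 . 3 . .
Index 11: author = 4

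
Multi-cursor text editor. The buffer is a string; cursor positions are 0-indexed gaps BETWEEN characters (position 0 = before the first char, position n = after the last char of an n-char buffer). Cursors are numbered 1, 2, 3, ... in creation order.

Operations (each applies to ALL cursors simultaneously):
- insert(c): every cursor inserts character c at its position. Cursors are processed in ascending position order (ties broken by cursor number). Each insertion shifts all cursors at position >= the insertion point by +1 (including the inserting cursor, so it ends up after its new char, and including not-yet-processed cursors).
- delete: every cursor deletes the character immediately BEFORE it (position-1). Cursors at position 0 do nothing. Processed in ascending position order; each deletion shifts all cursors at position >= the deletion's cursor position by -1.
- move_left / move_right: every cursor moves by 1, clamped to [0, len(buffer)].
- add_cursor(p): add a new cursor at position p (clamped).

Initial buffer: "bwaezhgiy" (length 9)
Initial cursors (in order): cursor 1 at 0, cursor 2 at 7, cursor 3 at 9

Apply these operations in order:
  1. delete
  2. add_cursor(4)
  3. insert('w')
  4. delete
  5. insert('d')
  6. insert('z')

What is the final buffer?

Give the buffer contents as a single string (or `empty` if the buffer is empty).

Answer: dzbwaedzzhdzidz

Derivation:
After op 1 (delete): buffer="bwaezhi" (len 7), cursors c1@0 c2@6 c3@7, authorship .......
After op 2 (add_cursor(4)): buffer="bwaezhi" (len 7), cursors c1@0 c4@4 c2@6 c3@7, authorship .......
After op 3 (insert('w')): buffer="wbwaewzhwiw" (len 11), cursors c1@1 c4@6 c2@9 c3@11, authorship 1....4..2.3
After op 4 (delete): buffer="bwaezhi" (len 7), cursors c1@0 c4@4 c2@6 c3@7, authorship .......
After op 5 (insert('d')): buffer="dbwaedzhdid" (len 11), cursors c1@1 c4@6 c2@9 c3@11, authorship 1....4..2.3
After op 6 (insert('z')): buffer="dzbwaedzzhdzidz" (len 15), cursors c1@2 c4@8 c2@12 c3@15, authorship 11....44..22.33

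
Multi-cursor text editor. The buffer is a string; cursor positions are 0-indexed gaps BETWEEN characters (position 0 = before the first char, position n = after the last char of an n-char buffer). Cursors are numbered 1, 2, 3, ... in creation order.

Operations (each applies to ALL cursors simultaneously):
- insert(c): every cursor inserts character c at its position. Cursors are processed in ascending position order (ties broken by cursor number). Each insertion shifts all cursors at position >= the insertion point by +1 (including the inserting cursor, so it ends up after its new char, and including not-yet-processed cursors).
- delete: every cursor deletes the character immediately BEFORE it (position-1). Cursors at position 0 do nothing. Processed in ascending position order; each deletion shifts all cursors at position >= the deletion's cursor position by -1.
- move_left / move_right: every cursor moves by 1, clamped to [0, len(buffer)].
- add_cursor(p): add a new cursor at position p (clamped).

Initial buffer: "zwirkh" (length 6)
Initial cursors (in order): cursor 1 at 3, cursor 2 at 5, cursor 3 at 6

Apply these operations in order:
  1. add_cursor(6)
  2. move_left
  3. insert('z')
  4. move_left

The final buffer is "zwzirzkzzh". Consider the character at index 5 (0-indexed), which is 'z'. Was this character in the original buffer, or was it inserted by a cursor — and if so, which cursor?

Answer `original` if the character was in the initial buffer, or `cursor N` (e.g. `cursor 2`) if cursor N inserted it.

After op 1 (add_cursor(6)): buffer="zwirkh" (len 6), cursors c1@3 c2@5 c3@6 c4@6, authorship ......
After op 2 (move_left): buffer="zwirkh" (len 6), cursors c1@2 c2@4 c3@5 c4@5, authorship ......
After op 3 (insert('z')): buffer="zwzirzkzzh" (len 10), cursors c1@3 c2@6 c3@9 c4@9, authorship ..1..2.34.
After op 4 (move_left): buffer="zwzirzkzzh" (len 10), cursors c1@2 c2@5 c3@8 c4@8, authorship ..1..2.34.
Authorship (.=original, N=cursor N): . . 1 . . 2 . 3 4 .
Index 5: author = 2

Answer: cursor 2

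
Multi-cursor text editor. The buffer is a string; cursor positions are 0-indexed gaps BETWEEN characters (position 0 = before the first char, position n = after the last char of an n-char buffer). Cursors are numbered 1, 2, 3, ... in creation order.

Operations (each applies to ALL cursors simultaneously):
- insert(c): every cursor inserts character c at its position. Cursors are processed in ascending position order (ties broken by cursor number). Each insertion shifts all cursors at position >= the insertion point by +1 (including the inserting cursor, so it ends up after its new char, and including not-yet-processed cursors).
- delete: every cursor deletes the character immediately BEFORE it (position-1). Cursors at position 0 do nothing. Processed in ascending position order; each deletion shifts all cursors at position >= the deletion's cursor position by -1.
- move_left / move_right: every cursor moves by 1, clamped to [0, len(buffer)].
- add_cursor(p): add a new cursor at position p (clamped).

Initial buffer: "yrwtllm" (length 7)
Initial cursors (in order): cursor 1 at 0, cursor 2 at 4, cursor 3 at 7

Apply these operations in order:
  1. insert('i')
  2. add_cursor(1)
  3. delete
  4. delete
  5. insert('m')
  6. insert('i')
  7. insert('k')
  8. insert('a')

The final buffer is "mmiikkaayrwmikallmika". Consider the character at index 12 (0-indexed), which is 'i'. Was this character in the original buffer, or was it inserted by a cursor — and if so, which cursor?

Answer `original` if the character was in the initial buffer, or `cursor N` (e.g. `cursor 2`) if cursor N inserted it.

After op 1 (insert('i')): buffer="iyrwtillmi" (len 10), cursors c1@1 c2@6 c3@10, authorship 1....2...3
After op 2 (add_cursor(1)): buffer="iyrwtillmi" (len 10), cursors c1@1 c4@1 c2@6 c3@10, authorship 1....2...3
After op 3 (delete): buffer="yrwtllm" (len 7), cursors c1@0 c4@0 c2@4 c3@7, authorship .......
After op 4 (delete): buffer="yrwll" (len 5), cursors c1@0 c4@0 c2@3 c3@5, authorship .....
After op 5 (insert('m')): buffer="mmyrwmllm" (len 9), cursors c1@2 c4@2 c2@6 c3@9, authorship 14...2..3
After op 6 (insert('i')): buffer="mmiiyrwmillmi" (len 13), cursors c1@4 c4@4 c2@9 c3@13, authorship 1414...22..33
After op 7 (insert('k')): buffer="mmiikkyrwmikllmik" (len 17), cursors c1@6 c4@6 c2@12 c3@17, authorship 141414...222..333
After op 8 (insert('a')): buffer="mmiikkaayrwmikallmika" (len 21), cursors c1@8 c4@8 c2@15 c3@21, authorship 14141414...2222..3333
Authorship (.=original, N=cursor N): 1 4 1 4 1 4 1 4 . . . 2 2 2 2 . . 3 3 3 3
Index 12: author = 2

Answer: cursor 2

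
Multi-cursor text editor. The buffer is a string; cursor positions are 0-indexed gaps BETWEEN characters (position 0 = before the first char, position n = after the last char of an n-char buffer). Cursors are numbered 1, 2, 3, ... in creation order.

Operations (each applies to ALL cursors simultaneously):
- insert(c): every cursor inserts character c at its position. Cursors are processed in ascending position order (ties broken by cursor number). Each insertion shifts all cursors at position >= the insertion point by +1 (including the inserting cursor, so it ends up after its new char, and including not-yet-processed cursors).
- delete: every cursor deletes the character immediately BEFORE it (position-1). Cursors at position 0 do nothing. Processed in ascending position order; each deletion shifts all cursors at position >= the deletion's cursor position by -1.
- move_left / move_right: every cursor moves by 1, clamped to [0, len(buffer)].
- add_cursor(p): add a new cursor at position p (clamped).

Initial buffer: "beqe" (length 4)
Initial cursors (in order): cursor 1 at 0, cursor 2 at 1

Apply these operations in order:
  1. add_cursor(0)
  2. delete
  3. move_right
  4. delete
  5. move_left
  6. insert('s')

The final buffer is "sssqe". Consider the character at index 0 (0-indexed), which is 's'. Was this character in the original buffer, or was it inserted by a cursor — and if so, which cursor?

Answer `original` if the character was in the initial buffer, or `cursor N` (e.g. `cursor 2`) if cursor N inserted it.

Answer: cursor 1

Derivation:
After op 1 (add_cursor(0)): buffer="beqe" (len 4), cursors c1@0 c3@0 c2@1, authorship ....
After op 2 (delete): buffer="eqe" (len 3), cursors c1@0 c2@0 c3@0, authorship ...
After op 3 (move_right): buffer="eqe" (len 3), cursors c1@1 c2@1 c3@1, authorship ...
After op 4 (delete): buffer="qe" (len 2), cursors c1@0 c2@0 c3@0, authorship ..
After op 5 (move_left): buffer="qe" (len 2), cursors c1@0 c2@0 c3@0, authorship ..
After op 6 (insert('s')): buffer="sssqe" (len 5), cursors c1@3 c2@3 c3@3, authorship 123..
Authorship (.=original, N=cursor N): 1 2 3 . .
Index 0: author = 1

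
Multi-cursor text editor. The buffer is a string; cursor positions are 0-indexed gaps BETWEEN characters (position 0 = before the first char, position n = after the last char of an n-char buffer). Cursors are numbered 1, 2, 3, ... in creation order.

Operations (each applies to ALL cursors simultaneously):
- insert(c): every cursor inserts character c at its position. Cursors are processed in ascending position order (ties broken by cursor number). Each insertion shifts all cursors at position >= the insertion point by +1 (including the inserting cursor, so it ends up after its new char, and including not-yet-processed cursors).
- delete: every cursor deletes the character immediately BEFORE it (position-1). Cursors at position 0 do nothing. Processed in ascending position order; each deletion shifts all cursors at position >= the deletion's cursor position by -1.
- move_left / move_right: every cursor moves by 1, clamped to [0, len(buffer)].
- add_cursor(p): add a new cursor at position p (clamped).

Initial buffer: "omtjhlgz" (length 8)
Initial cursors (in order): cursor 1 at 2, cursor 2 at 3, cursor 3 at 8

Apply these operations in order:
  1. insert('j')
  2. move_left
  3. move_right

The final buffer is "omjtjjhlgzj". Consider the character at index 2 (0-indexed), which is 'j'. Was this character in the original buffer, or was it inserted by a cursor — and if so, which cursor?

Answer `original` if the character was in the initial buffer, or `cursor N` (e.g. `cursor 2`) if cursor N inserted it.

Answer: cursor 1

Derivation:
After op 1 (insert('j')): buffer="omjtjjhlgzj" (len 11), cursors c1@3 c2@5 c3@11, authorship ..1.2.....3
After op 2 (move_left): buffer="omjtjjhlgzj" (len 11), cursors c1@2 c2@4 c3@10, authorship ..1.2.....3
After op 3 (move_right): buffer="omjtjjhlgzj" (len 11), cursors c1@3 c2@5 c3@11, authorship ..1.2.....3
Authorship (.=original, N=cursor N): . . 1 . 2 . . . . . 3
Index 2: author = 1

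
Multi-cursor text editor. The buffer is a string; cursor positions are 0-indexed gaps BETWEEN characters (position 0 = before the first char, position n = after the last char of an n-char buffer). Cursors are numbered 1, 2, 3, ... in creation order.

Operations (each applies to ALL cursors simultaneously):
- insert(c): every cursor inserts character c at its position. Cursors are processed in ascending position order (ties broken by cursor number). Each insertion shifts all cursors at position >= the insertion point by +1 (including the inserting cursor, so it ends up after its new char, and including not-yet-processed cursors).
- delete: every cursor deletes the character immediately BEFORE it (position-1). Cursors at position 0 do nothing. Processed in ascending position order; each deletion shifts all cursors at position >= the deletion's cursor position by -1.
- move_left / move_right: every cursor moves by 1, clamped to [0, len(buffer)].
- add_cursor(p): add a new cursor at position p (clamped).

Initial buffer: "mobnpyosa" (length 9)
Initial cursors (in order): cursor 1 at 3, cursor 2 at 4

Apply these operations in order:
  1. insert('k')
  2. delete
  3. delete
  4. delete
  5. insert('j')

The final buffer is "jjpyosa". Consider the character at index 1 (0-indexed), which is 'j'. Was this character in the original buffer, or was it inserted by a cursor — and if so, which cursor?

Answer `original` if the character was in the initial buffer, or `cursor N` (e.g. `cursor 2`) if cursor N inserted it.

Answer: cursor 2

Derivation:
After op 1 (insert('k')): buffer="mobknkpyosa" (len 11), cursors c1@4 c2@6, authorship ...1.2.....
After op 2 (delete): buffer="mobnpyosa" (len 9), cursors c1@3 c2@4, authorship .........
After op 3 (delete): buffer="mopyosa" (len 7), cursors c1@2 c2@2, authorship .......
After op 4 (delete): buffer="pyosa" (len 5), cursors c1@0 c2@0, authorship .....
After op 5 (insert('j')): buffer="jjpyosa" (len 7), cursors c1@2 c2@2, authorship 12.....
Authorship (.=original, N=cursor N): 1 2 . . . . .
Index 1: author = 2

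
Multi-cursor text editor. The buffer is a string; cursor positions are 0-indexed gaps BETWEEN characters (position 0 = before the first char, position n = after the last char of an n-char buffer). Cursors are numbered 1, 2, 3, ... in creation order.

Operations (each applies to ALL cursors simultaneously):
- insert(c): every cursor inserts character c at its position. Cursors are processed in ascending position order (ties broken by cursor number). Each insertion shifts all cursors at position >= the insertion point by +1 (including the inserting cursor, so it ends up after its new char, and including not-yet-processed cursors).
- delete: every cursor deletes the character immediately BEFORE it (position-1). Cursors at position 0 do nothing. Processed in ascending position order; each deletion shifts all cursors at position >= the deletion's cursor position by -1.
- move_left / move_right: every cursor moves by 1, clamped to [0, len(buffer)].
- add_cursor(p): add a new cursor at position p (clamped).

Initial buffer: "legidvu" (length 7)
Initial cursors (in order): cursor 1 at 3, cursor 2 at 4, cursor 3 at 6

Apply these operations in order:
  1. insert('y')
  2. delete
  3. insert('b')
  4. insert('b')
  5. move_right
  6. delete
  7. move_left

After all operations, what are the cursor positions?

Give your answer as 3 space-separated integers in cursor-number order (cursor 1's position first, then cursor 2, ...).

Answer: 4 6 9

Derivation:
After op 1 (insert('y')): buffer="legyiydvyu" (len 10), cursors c1@4 c2@6 c3@9, authorship ...1.2..3.
After op 2 (delete): buffer="legidvu" (len 7), cursors c1@3 c2@4 c3@6, authorship .......
After op 3 (insert('b')): buffer="legbibdvbu" (len 10), cursors c1@4 c2@6 c3@9, authorship ...1.2..3.
After op 4 (insert('b')): buffer="legbbibbdvbbu" (len 13), cursors c1@5 c2@8 c3@12, authorship ...11.22..33.
After op 5 (move_right): buffer="legbbibbdvbbu" (len 13), cursors c1@6 c2@9 c3@13, authorship ...11.22..33.
After op 6 (delete): buffer="legbbbbvbb" (len 10), cursors c1@5 c2@7 c3@10, authorship ...1122.33
After op 7 (move_left): buffer="legbbbbvbb" (len 10), cursors c1@4 c2@6 c3@9, authorship ...1122.33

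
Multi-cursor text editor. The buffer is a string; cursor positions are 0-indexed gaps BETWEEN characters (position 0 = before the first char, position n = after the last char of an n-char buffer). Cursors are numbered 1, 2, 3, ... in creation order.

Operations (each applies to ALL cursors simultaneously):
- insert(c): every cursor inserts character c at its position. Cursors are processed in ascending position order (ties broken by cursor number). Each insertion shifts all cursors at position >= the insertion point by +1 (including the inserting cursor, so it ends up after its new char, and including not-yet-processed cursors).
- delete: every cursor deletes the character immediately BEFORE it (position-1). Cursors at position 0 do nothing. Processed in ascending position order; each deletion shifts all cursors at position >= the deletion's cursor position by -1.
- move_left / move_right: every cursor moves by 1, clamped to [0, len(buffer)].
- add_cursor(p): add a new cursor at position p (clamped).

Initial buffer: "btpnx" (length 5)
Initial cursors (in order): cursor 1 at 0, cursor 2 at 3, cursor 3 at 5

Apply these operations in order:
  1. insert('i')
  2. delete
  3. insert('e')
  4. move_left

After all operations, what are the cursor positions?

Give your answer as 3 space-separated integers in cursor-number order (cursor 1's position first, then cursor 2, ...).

Answer: 0 4 7

Derivation:
After op 1 (insert('i')): buffer="ibtpinxi" (len 8), cursors c1@1 c2@5 c3@8, authorship 1...2..3
After op 2 (delete): buffer="btpnx" (len 5), cursors c1@0 c2@3 c3@5, authorship .....
After op 3 (insert('e')): buffer="ebtpenxe" (len 8), cursors c1@1 c2@5 c3@8, authorship 1...2..3
After op 4 (move_left): buffer="ebtpenxe" (len 8), cursors c1@0 c2@4 c3@7, authorship 1...2..3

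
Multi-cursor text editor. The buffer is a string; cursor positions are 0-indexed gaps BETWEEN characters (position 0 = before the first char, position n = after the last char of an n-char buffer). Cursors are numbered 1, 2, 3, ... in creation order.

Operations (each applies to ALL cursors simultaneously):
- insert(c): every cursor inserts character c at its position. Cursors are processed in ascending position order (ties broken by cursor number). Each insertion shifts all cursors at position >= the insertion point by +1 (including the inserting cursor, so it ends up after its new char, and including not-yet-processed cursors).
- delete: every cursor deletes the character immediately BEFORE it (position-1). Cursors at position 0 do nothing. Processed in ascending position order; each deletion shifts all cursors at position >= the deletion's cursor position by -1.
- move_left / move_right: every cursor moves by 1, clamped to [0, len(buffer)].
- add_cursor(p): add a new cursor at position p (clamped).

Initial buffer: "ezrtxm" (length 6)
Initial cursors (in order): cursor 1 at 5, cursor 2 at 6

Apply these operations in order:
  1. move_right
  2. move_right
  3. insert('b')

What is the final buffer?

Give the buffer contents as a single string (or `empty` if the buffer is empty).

After op 1 (move_right): buffer="ezrtxm" (len 6), cursors c1@6 c2@6, authorship ......
After op 2 (move_right): buffer="ezrtxm" (len 6), cursors c1@6 c2@6, authorship ......
After op 3 (insert('b')): buffer="ezrtxmbb" (len 8), cursors c1@8 c2@8, authorship ......12

Answer: ezrtxmbb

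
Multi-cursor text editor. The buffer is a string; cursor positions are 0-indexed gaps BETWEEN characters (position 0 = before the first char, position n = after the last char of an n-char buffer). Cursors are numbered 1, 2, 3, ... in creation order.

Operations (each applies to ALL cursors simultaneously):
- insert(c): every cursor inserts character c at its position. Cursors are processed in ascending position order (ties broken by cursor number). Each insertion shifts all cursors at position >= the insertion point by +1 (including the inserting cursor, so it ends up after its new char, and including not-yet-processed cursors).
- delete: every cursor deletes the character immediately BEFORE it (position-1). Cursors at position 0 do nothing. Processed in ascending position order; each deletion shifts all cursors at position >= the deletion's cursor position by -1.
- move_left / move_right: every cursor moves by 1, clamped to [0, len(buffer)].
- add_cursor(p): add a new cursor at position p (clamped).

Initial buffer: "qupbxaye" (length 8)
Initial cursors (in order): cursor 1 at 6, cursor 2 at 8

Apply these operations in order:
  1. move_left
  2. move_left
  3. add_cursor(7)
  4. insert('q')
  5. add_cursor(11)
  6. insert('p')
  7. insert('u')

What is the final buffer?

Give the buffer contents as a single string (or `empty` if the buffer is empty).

Answer: qupbqpuxaqpuyqpuepu

Derivation:
After op 1 (move_left): buffer="qupbxaye" (len 8), cursors c1@5 c2@7, authorship ........
After op 2 (move_left): buffer="qupbxaye" (len 8), cursors c1@4 c2@6, authorship ........
After op 3 (add_cursor(7)): buffer="qupbxaye" (len 8), cursors c1@4 c2@6 c3@7, authorship ........
After op 4 (insert('q')): buffer="qupbqxaqyqe" (len 11), cursors c1@5 c2@8 c3@10, authorship ....1..2.3.
After op 5 (add_cursor(11)): buffer="qupbqxaqyqe" (len 11), cursors c1@5 c2@8 c3@10 c4@11, authorship ....1..2.3.
After op 6 (insert('p')): buffer="qupbqpxaqpyqpep" (len 15), cursors c1@6 c2@10 c3@13 c4@15, authorship ....11..22.33.4
After op 7 (insert('u')): buffer="qupbqpuxaqpuyqpuepu" (len 19), cursors c1@7 c2@12 c3@16 c4@19, authorship ....111..222.333.44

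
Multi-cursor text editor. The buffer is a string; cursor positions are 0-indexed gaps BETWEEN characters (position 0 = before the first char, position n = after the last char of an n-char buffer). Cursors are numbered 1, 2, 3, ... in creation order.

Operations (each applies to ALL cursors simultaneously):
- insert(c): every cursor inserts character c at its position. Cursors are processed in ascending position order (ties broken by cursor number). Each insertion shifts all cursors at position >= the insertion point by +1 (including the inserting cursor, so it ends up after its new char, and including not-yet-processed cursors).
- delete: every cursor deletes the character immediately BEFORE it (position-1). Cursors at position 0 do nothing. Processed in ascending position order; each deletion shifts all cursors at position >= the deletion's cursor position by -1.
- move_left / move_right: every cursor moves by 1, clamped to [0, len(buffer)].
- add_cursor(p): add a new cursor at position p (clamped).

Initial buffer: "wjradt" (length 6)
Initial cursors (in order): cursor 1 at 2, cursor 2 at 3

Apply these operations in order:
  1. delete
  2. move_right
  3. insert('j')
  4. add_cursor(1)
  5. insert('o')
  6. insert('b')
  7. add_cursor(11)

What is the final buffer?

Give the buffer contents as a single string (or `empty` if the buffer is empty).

Answer: wobajjoobbdt

Derivation:
After op 1 (delete): buffer="wadt" (len 4), cursors c1@1 c2@1, authorship ....
After op 2 (move_right): buffer="wadt" (len 4), cursors c1@2 c2@2, authorship ....
After op 3 (insert('j')): buffer="wajjdt" (len 6), cursors c1@4 c2@4, authorship ..12..
After op 4 (add_cursor(1)): buffer="wajjdt" (len 6), cursors c3@1 c1@4 c2@4, authorship ..12..
After op 5 (insert('o')): buffer="woajjoodt" (len 9), cursors c3@2 c1@7 c2@7, authorship .3.1212..
After op 6 (insert('b')): buffer="wobajjoobbdt" (len 12), cursors c3@3 c1@10 c2@10, authorship .33.121212..
After op 7 (add_cursor(11)): buffer="wobajjoobbdt" (len 12), cursors c3@3 c1@10 c2@10 c4@11, authorship .33.121212..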